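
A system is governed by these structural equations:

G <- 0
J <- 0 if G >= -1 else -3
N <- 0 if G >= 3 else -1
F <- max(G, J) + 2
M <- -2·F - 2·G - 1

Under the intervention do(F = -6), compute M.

11

Intervening sets F = -6 and removes its equation (F <- max(G, J) + 2).
M = -2·F - 2·G - 1  [with F=-6, G=0]  = 11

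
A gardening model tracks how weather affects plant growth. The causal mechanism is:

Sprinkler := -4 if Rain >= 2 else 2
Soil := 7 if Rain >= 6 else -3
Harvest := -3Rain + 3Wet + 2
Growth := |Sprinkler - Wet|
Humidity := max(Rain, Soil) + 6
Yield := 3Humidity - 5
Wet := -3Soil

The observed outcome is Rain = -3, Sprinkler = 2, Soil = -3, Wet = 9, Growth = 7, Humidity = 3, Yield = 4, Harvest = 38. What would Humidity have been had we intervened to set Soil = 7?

The intervention breaks the incoming arrows to Soil: Soil := 7 if Rain >= 6 else -3 no longer applies, and Soil = 7.
Humidity = max(Rain, Soil) + 6  [with Rain=-3, Soil=7]  = 13

13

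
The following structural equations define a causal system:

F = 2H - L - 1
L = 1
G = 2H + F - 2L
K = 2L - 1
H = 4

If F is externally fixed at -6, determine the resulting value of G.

The intervention breaks the incoming arrows to F: F = 2H - L - 1 no longer applies, and F = -6.
G = 2H + F - 2L  [with H=4, F=-6, L=1]  = 0

0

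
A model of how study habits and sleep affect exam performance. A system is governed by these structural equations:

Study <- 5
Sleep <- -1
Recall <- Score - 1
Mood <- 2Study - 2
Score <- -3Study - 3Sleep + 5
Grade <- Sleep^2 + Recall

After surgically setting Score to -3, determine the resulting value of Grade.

-3

The intervention breaks the incoming arrows to Score: Score <- -3Study - 3Sleep + 5 no longer applies, and Score = -3.
Recall = Score - 1  [with Score=-3]  = -4
Grade = Sleep^2 + Recall  [with Sleep=-1, Recall=-4]  = -3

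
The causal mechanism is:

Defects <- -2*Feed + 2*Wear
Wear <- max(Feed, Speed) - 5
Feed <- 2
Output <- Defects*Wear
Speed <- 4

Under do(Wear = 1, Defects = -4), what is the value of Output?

Setting Wear = 1, Defects = -4 by intervention discards those variables' equations.
Output = Defects*Wear  [with Defects=-4, Wear=1]  = -4

-4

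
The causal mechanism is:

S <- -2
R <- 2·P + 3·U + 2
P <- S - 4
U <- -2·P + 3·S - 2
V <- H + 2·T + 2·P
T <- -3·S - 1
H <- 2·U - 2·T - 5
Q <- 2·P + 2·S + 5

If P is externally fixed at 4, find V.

The intervention breaks the incoming arrows to P: P <- S - 4 no longer applies, and P = 4.
T = -3·S - 1  [with S=-2]  = 5
U = -2·P + 3·S - 2  [with P=4, S=-2]  = -16
H = 2·U - 2·T - 5  [with U=-16, T=5]  = -47
V = H + 2·T + 2·P  [with H=-47, T=5, P=4]  = -29

-29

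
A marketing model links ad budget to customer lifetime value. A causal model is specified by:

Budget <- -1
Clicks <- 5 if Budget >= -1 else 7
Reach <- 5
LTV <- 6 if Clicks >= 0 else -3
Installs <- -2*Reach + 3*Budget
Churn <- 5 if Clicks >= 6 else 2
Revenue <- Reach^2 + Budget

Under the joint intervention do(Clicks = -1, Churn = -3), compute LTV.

Under do(Clicks = -1, Churn = -3), each intervened variable's structural equation is replaced by its fixed value.
LTV = 6 if Clicks >= 0 else -3  [with Clicks=-1]  = -3

-3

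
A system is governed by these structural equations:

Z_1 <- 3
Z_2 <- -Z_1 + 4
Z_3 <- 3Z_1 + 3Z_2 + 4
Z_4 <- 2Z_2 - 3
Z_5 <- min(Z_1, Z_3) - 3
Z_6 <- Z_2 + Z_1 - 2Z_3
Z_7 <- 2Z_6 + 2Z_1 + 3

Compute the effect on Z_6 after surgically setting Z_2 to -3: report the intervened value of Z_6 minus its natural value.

20

Under do(Z_2=-3), the mechanism Z_2 <- -Z_1 + 4 is discarded; Z_2 is fixed at -3.
Z_3 = 3Z_1 + 3Z_2 + 4  [with Z_1=3, Z_2=-3]  = 4
Z_6 = Z_2 + Z_1 - 2Z_3  [with Z_2=-3, Z_1=3, Z_3=4]  = -8
Without intervention: Z_2 = -Z_1 + 4  [with Z_1=3]  = 1; Z_3 = 3Z_1 + 3Z_2 + 4  [with Z_1=3, Z_2=1]  = 16; Z_6 = Z_2 + Z_1 - 2Z_3  [with Z_2=1, Z_1=3, Z_3=16]  = -28.
Change = -8 − (-28) = 20.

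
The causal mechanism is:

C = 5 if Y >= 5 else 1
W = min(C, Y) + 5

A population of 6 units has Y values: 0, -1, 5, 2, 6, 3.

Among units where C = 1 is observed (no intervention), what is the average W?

5.25

Observing C=1 restricts to units where C's equation naturally yields 1: Y ∈ {0, -1, 2, 3}. In that subpopulation W = 5, 4, 6, 6, mean 5.25.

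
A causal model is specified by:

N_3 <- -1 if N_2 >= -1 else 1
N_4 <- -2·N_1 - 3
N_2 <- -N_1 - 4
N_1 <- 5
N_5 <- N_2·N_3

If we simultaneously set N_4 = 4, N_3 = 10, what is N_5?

The joint intervention fixes N_4 = 4, N_3 = 10, removing each variable's own equation.
N_2 = -N_1 - 4  [with N_1=5]  = -9
N_5 = N_2·N_3  [with N_2=-9, N_3=10]  = -90

-90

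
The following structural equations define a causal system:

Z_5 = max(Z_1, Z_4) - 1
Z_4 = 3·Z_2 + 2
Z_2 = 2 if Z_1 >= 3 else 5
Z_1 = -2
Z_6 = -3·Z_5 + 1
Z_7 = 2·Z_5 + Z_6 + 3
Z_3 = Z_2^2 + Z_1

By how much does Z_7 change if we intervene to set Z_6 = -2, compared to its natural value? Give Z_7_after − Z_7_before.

45

Intervening sets Z_6 = -2 and removes its equation (Z_6 = -3·Z_5 + 1).
Z_2 = 2 if Z_1 >= 3 else 5  [with Z_1=-2]  = 5
Z_4 = 3·Z_2 + 2  [with Z_2=5]  = 17
Z_5 = max(Z_1, Z_4) - 1  [with Z_1=-2, Z_4=17]  = 16
Z_7 = 2·Z_5 + Z_6 + 3  [with Z_5=16, Z_6=-2]  = 33
Without intervention: Z_2 = 2 if Z_1 >= 3 else 5  [with Z_1=-2]  = 5; Z_4 = 3·Z_2 + 2  [with Z_2=5]  = 17; Z_5 = max(Z_1, Z_4) - 1  [with Z_1=-2, Z_4=17]  = 16; Z_6 = -3·Z_5 + 1  [with Z_5=16]  = -47; Z_7 = 2·Z_5 + Z_6 + 3  [with Z_5=16, Z_6=-47]  = -12.
Change = 33 − (-12) = 45.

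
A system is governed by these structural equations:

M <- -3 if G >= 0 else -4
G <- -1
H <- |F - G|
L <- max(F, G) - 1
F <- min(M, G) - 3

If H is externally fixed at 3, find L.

-2

The intervention breaks the incoming arrows to H: H <- |F - G| no longer applies, and H = 3.
Since L is not a descendant of the intervened variable, it is unaffected.
M = -3 if G >= 0 else -4  [with G=-1]  = -4
F = min(M, G) - 3  [with M=-4, G=-1]  = -7
L = max(F, G) - 1  [with F=-7, G=-1]  = -2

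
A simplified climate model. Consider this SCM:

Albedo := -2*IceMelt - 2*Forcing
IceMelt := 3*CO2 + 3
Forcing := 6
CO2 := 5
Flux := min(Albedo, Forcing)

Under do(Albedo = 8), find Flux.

Intervening sets Albedo = 8 and removes its equation (Albedo := -2*IceMelt - 2*Forcing).
Flux = min(Albedo, Forcing)  [with Albedo=8, Forcing=6]  = 6

6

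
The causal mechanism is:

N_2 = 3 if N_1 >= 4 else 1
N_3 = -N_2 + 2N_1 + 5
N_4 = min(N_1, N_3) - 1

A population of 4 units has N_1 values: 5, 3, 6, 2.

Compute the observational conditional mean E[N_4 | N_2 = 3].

Observing N_2=3 restricts to units where N_2's equation naturally yields 3: N_1 ∈ {5, 6}. In that subpopulation N_4 = 4, 5, mean 4.5.

4.5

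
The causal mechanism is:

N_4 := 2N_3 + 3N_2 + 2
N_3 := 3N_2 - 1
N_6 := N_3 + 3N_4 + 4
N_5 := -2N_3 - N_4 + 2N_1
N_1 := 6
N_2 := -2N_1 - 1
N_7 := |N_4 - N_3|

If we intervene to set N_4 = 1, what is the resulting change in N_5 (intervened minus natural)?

-118

Intervening sets N_4 = 1 and removes its equation (N_4 := 2N_3 + 3N_2 + 2).
N_2 = -2N_1 - 1  [with N_1=6]  = -13
N_3 = 3N_2 - 1  [with N_2=-13]  = -40
N_5 = -2N_3 - N_4 + 2N_1  [with N_3=-40, N_4=1, N_1=6]  = 91
Without intervention: N_2 = -2N_1 - 1  [with N_1=6]  = -13; N_3 = 3N_2 - 1  [with N_2=-13]  = -40; N_4 = 2N_3 + 3N_2 + 2  [with N_3=-40, N_2=-13]  = -117; N_5 = -2N_3 - N_4 + 2N_1  [with N_3=-40, N_4=-117, N_1=6]  = 209.
Change = 91 − 209 = -118.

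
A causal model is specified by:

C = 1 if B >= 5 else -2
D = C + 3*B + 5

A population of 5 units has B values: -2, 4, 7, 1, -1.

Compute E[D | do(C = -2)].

do(C=-2) breaks C's dependence on B. With C=-2 fixed, D across the units is -3, 15, 24, 6, 0, mean 8.4.

8.4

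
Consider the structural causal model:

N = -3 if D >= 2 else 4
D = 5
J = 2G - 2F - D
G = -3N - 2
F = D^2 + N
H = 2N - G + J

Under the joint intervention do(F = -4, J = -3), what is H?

-16

Setting F = -4, J = -3 by intervention discards those variables' equations.
N = -3 if D >= 2 else 4  [with D=5]  = -3
G = -3N - 2  [with N=-3]  = 7
H = 2N - G + J  [with N=-3, G=7, J=-3]  = -16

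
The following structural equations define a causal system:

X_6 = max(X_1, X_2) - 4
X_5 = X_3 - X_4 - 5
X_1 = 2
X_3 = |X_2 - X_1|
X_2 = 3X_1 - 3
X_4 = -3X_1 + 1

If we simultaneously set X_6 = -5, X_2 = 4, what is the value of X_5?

The joint intervention fixes X_6 = -5, X_2 = 4, removing each variable's own equation.
X_3 = |X_2 - X_1|  [with X_2=4, X_1=2]  = 2
X_4 = -3X_1 + 1  [with X_1=2]  = -5
X_5 = X_3 - X_4 - 5  [with X_3=2, X_4=-5]  = 2

2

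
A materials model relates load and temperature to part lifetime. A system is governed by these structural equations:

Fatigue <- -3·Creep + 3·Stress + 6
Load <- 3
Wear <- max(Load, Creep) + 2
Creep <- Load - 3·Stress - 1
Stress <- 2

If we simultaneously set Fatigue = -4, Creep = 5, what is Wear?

7

Under do(Fatigue = -4, Creep = 5), each intervened variable's structural equation is replaced by its fixed value.
Wear = max(Load, Creep) + 2  [with Load=3, Creep=5]  = 7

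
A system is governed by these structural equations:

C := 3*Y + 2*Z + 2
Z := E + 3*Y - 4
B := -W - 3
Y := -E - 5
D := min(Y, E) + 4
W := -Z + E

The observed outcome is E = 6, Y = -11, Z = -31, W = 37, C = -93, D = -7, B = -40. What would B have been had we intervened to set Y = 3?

Under do(Y=3), the mechanism Y := -E - 5 is discarded; Y is fixed at 3.
Z = E + 3*Y - 4  [with E=6, Y=3]  = 11
W = -Z + E  [with Z=11, E=6]  = -5
B = -W - 3  [with W=-5]  = 2

2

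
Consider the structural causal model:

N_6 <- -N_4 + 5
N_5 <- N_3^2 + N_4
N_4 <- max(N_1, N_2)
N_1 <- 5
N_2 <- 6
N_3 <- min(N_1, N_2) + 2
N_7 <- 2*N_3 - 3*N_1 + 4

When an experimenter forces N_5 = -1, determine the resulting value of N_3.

7

do(N_5=-1) replaces the equation N_5 <- N_3^2 + N_4 with the constant N_5 = -1.
N_3 is not downstream of the intervention, so its value is determined by the original equations.
N_3 = min(N_1, N_2) + 2  [with N_1=5, N_2=6]  = 7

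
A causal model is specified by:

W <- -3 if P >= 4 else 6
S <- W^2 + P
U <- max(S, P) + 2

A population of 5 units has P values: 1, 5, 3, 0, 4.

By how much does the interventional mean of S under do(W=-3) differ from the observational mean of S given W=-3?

Every unit gets W=-3 under the intervention. S values become 10, 14, 12, 9, 13; E[S|do(W=-3)] = 11.6.
Observing W=-3 restricts to units where W's equation naturally yields -3: P ∈ {5, 4}. In that subpopulation S = 14, 13, mean 13.5.
Difference = 11.6 − 13.5 = -1.9.

-1.9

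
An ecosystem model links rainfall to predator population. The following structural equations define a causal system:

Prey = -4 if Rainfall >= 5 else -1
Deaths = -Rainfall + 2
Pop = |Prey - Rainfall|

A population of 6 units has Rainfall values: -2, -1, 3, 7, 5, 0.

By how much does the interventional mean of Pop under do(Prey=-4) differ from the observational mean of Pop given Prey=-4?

-4

Under do(Prey=-4), Prey's equation is replaced by Prey=-4 for every unit. Per-unit Pop: 2, 3, 7, 11, 9, 4. Mean = 6.
Conditioning on Prey=-4 selects the 2 unit(s) with Rainfall ∈ {7, 5}. Their Pop values: 11, 9. Mean = 10.
Difference = 6 − 10 = -4.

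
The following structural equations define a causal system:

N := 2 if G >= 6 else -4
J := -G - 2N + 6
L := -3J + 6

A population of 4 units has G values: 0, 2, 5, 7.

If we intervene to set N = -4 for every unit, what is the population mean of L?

The intervention sets N=-4 in all 4 units regardless of G. Recomputing L per unit gives -36, -30, -21, -15; average -25.5.

-25.5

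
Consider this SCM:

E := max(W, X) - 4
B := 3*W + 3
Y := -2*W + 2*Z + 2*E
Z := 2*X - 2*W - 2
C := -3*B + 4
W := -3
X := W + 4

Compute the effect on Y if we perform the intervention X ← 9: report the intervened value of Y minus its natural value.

Under do(X=9), the mechanism X := W + 4 is discarded; X is fixed at 9.
Z = 2*X - 2*W - 2  [with X=9, W=-3]  = 22
E = max(W, X) - 4  [with W=-3, X=9]  = 5
Y = -2*W + 2*Z + 2*E  [with W=-3, Z=22, E=5]  = 60
Without intervention: X = W + 4  [with W=-3]  = 1; Z = 2*X - 2*W - 2  [with X=1, W=-3]  = 6; E = max(W, X) - 4  [with W=-3, X=1]  = -3; Y = -2*W + 2*Z + 2*E  [with W=-3, Z=6, E=-3]  = 12.
Change = 60 − 12 = 48.

48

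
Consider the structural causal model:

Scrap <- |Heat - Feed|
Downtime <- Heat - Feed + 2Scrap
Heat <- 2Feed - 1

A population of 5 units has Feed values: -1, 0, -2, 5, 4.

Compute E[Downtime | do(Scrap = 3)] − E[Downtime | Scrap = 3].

do(Scrap=3) breaks Scrap's dependence on Feed. With Scrap=3 fixed, Downtime across the units is 4, 5, 3, 10, 9, mean 6.2.
Conditioning on Scrap=3 selects the 2 unit(s) with Feed ∈ {-2, 4}. Their Downtime values: 3, 9. Mean = 6.
Difference = 6.2 − 6 = 0.2.

0.2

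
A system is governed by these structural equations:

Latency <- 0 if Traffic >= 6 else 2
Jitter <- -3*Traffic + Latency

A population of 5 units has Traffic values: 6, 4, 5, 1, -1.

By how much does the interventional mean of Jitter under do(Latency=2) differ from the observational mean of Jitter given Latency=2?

-2.25

Under do(Latency=2), Latency's equation is replaced by Latency=2 for every unit. Per-unit Jitter: -16, -10, -13, -1, 5. Mean = -7.
E[Jitter|Latency=2] averages over only the 4 units with Latency=2 (Traffic = 4, 5, 1, -1): Jitter = -10, -13, -1, 5, mean -4.75.
Difference = -7 − (-4.75) = -2.25.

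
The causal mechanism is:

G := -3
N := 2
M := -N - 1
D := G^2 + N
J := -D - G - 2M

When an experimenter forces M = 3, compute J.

do(M=3) replaces the equation M := -N - 1 with the constant M = 3.
D = G^2 + N  [with G=-3, N=2]  = 11
J = -D - G - 2M  [with D=11, G=-3, M=3]  = -14

-14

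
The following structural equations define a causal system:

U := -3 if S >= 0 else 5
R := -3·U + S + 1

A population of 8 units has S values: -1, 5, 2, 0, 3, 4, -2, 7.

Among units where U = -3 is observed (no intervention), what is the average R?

13.5

Conditioning on U=-3 selects the 6 unit(s) with S ∈ {5, 2, 0, 3, 4, 7}. Their R values: 15, 12, 10, 13, 14, 17. Mean = 13.5.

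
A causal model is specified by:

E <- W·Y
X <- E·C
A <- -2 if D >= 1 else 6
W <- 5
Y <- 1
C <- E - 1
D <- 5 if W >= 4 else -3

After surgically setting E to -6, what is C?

The intervention breaks the incoming arrows to E: E <- W·Y no longer applies, and E = -6.
C = E - 1  [with E=-6]  = -7

-7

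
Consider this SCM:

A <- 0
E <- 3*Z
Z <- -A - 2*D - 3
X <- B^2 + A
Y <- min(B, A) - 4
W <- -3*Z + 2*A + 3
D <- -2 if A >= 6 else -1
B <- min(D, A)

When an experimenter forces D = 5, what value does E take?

-39

Under do(D=5), the mechanism D <- -2 if A >= 6 else -1 is discarded; D is fixed at 5.
Z = -A - 2*D - 3  [with A=0, D=5]  = -13
E = 3*Z  [with Z=-13]  = -39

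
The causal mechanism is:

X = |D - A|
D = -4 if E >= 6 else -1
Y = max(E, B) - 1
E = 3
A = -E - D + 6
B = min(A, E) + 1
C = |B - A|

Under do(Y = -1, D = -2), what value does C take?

1

Setting Y = -1, D = -2 by intervention discards those variables' equations.
A = -E - D + 6  [with E=3, D=-2]  = 5
B = min(A, E) + 1  [with A=5, E=3]  = 4
C = |B - A|  [with B=4, A=5]  = 1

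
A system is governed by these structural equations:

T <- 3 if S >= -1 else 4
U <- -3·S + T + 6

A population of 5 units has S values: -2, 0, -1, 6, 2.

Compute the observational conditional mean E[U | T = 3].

E[U|T=3] averages over only the 4 units with T=3 (S = 0, -1, 6, 2): U = 9, 12, -9, 3, mean 3.75.

3.75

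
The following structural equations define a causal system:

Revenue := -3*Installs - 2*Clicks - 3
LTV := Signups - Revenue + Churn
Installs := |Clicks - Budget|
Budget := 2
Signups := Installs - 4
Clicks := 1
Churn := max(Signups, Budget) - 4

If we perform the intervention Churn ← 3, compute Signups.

-3

The intervention breaks the incoming arrows to Churn: Churn := max(Signups, Budget) - 4 no longer applies, and Churn = 3.
Since Signups is not a descendant of the intervened variable, it is unaffected.
Installs = |Clicks - Budget|  [with Clicks=1, Budget=2]  = 1
Signups = Installs - 4  [with Installs=1]  = -3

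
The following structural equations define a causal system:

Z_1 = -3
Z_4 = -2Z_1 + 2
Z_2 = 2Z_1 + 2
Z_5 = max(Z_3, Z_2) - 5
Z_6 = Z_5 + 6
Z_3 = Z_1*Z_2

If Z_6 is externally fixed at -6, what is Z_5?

do(Z_6=-6) replaces the equation Z_6 = Z_5 + 6 with the constant Z_6 = -6.
Since Z_5 is not a descendant of the intervened variable, it is unaffected.
Z_2 = 2Z_1 + 2  [with Z_1=-3]  = -4
Z_3 = Z_1*Z_2  [with Z_1=-3, Z_2=-4]  = 12
Z_5 = max(Z_3, Z_2) - 5  [with Z_3=12, Z_2=-4]  = 7

7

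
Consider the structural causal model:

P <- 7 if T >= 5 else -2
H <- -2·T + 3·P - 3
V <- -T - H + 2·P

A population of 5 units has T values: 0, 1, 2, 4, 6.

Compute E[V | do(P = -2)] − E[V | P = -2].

0.85

Under do(P=-2), P's equation is replaced by P=-2 for every unit. Per-unit V: 5, 6, 7, 9, 11. Mean = 7.6.
Observing P=-2 restricts to units where P's equation naturally yields -2: T ∈ {0, 1, 2, 4}. In that subpopulation V = 5, 6, 7, 9, mean 6.75.
Difference = 7.6 − 6.75 = 0.85.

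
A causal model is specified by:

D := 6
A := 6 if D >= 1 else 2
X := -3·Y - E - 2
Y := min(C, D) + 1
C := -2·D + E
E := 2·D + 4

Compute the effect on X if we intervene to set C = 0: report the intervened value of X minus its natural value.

The intervention breaks the incoming arrows to C: C := -2·D + E no longer applies, and C = 0.
E = 2·D + 4  [with D=6]  = 16
Y = min(C, D) + 1  [with C=0, D=6]  = 1
X = -3·Y - E - 2  [with Y=1, E=16]  = -21
Without intervention: E = 2·D + 4  [with D=6]  = 16; C = -2·D + E  [with D=6, E=16]  = 4; Y = min(C, D) + 1  [with C=4, D=6]  = 5; X = -3·Y - E - 2  [with Y=5, E=16]  = -33.
Change = -21 − (-33) = 12.

12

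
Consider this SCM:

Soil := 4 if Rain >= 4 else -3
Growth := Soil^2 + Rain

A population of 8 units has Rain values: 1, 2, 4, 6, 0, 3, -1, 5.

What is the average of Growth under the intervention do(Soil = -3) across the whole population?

Every unit gets Soil=-3 under the intervention. Growth values become 10, 11, 13, 15, 9, 12, 8, 14; E[Growth|do(Soil=-3)] = 11.5.

11.5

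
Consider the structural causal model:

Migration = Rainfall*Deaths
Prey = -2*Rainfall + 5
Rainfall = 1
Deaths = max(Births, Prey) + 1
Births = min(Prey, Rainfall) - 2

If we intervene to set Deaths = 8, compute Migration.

Intervening sets Deaths = 8 and removes its equation (Deaths = max(Births, Prey) + 1).
Migration = Rainfall*Deaths  [with Rainfall=1, Deaths=8]  = 8

8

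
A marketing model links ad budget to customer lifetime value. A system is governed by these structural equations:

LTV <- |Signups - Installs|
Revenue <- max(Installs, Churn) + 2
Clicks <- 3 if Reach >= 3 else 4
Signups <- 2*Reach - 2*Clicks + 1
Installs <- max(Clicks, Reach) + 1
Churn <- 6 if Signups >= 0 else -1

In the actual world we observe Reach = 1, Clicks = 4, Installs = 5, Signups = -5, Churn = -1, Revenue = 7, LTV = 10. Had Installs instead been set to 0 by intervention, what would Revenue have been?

2

The intervention breaks the incoming arrows to Installs: Installs <- max(Clicks, Reach) + 1 no longer applies, and Installs = 0.
Clicks = 3 if Reach >= 3 else 4  [with Reach=1]  = 4
Signups = 2*Reach - 2*Clicks + 1  [with Reach=1, Clicks=4]  = -5
Churn = 6 if Signups >= 0 else -1  [with Signups=-5]  = -1
Revenue = max(Installs, Churn) + 2  [with Installs=0, Churn=-1]  = 2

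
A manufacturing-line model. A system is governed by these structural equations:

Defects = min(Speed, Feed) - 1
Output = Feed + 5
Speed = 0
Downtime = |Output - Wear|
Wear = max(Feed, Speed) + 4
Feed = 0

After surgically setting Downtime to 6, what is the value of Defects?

-1

do(Downtime=6) replaces the equation Downtime = |Output - Wear| with the constant Downtime = 6.
No directed path runs from Downtime to Defects, so Defects keeps its natural value.
Defects = min(Speed, Feed) - 1  [with Speed=0, Feed=0]  = -1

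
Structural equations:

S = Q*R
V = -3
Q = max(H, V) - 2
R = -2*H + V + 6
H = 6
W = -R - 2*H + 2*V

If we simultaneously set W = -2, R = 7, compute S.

28

The joint intervention fixes W = -2, R = 7, removing each variable's own equation.
Q = max(H, V) - 2  [with H=6, V=-3]  = 4
S = Q*R  [with Q=4, R=7]  = 28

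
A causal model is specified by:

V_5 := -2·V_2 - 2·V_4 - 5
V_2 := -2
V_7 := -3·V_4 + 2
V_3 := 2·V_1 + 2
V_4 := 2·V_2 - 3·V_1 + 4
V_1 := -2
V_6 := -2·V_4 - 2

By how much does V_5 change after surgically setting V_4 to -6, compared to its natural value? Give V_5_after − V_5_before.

24

Intervening sets V_4 = -6 and removes its equation (V_4 := 2·V_2 - 3·V_1 + 4).
V_5 = -2·V_2 - 2·V_4 - 5  [with V_2=-2, V_4=-6]  = 11
Without intervention: V_4 = 2·V_2 - 3·V_1 + 4  [with V_2=-2, V_1=-2]  = 6; V_5 = -2·V_2 - 2·V_4 - 5  [with V_2=-2, V_4=6]  = -13.
Change = 11 − (-13) = 24.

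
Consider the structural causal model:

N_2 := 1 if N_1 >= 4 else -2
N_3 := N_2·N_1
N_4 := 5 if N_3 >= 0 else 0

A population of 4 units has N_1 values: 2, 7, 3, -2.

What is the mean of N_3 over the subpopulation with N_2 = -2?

Conditioning on N_2=-2 selects the 3 unit(s) with N_1 ∈ {2, 3, -2}. Their N_3 values: -4, -6, 4. Mean = -2.

-2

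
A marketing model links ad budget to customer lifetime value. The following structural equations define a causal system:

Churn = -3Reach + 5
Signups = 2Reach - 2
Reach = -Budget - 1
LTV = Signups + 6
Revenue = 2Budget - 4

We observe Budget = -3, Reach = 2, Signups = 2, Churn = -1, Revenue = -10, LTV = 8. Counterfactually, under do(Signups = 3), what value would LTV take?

The intervention breaks the incoming arrows to Signups: Signups = 2Reach - 2 no longer applies, and Signups = 3.
LTV = Signups + 6  [with Signups=3]  = 9

9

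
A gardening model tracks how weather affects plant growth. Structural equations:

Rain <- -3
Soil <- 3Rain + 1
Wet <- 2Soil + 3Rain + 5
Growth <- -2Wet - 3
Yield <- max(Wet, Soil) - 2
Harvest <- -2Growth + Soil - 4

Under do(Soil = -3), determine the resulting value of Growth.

17

Under do(Soil=-3), the mechanism Soil <- 3Rain + 1 is discarded; Soil is fixed at -3.
Wet = 2Soil + 3Rain + 5  [with Soil=-3, Rain=-3]  = -10
Growth = -2Wet - 3  [with Wet=-10]  = 17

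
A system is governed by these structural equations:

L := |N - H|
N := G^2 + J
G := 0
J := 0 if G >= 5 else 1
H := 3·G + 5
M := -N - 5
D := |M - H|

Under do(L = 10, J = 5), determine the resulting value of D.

15

Setting L = 10, J = 5 by intervention discards those variables' equations.
H = 3·G + 5  [with G=0]  = 5
N = G^2 + J  [with G=0, J=5]  = 5
M = -N - 5  [with N=5]  = -10
D = |M - H|  [with M=-10, H=5]  = 15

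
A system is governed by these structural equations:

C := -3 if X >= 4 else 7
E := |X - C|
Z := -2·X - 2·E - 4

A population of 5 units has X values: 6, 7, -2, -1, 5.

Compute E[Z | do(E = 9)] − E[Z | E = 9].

Every unit gets E=9 under the intervention. Z values become -34, -36, -18, -20, -32; E[Z|do(E=9)] = -28.
Observing E=9 restricts to units where E's equation naturally yields 9: X ∈ {6, -2}. In that subpopulation Z = -34, -18, mean -26.
Difference = -28 − (-26) = -2.

-2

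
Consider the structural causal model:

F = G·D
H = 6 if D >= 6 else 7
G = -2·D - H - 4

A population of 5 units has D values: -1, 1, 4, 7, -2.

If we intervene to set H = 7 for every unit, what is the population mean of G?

Every unit gets H=7 under the intervention. G values become -9, -13, -19, -25, -7; E[G|do(H=7)] = -14.6.

-14.6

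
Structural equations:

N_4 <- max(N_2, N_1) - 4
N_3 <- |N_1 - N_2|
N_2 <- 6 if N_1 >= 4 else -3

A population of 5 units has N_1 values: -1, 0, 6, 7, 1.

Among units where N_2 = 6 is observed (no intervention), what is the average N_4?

E[N_4|N_2=6] averages over only the 2 units with N_2=6 (N_1 = 6, 7): N_4 = 2, 3, mean 2.5.

2.5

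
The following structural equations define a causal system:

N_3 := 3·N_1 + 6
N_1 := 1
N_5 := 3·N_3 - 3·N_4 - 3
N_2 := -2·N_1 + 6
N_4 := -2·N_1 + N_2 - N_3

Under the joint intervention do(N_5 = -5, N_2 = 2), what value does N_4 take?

Setting N_5 = -5, N_2 = 2 by intervention discards those variables' equations.
N_3 = 3·N_1 + 6  [with N_1=1]  = 9
N_4 = -2·N_1 + N_2 - N_3  [with N_1=1, N_2=2, N_3=9]  = -9

-9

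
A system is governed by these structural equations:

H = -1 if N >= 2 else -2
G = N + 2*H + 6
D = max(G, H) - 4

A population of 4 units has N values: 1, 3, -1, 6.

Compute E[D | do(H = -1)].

2.25

Under do(H=-1), H's equation is replaced by H=-1 for every unit. Per-unit D: 1, 3, -1, 6. Mean = 2.25.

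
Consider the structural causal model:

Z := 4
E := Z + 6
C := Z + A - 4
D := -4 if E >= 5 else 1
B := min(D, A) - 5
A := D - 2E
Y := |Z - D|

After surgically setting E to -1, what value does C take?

3

Under do(E=-1), the mechanism E := Z + 6 is discarded; E is fixed at -1.
D = -4 if E >= 5 else 1  [with E=-1]  = 1
A = D - 2E  [with D=1, E=-1]  = 3
C = Z + A - 4  [with Z=4, A=3]  = 3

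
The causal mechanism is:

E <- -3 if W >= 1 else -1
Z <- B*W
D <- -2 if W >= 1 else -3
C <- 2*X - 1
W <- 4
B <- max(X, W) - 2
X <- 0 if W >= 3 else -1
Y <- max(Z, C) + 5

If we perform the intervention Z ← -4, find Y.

4

The intervention breaks the incoming arrows to Z: Z <- B*W no longer applies, and Z = -4.
X = 0 if W >= 3 else -1  [with W=4]  = 0
C = 2*X - 1  [with X=0]  = -1
Y = max(Z, C) + 5  [with Z=-4, C=-1]  = 4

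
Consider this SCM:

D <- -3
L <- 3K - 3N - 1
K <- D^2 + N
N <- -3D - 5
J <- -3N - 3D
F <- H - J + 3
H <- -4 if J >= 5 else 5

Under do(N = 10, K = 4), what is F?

29

Under do(N = 10, K = 4), each intervened variable's structural equation is replaced by its fixed value.
J = -3N - 3D  [with N=10, D=-3]  = -21
H = -4 if J >= 5 else 5  [with J=-21]  = 5
F = H - J + 3  [with H=5, J=-21]  = 29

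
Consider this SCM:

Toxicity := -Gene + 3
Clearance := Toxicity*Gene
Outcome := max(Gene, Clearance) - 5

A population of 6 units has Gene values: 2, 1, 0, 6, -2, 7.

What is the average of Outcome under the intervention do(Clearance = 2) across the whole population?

-1.5

The intervention sets Clearance=2 in all 6 units regardless of Gene. Recomputing Outcome per unit gives -3, -3, -3, 1, -3, 2; average -1.5.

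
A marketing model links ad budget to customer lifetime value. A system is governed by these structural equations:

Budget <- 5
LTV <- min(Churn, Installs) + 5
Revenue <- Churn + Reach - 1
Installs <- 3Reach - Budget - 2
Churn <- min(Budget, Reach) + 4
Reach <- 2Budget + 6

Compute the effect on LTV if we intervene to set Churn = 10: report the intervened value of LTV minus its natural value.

1

Under do(Churn=10), the mechanism Churn <- min(Budget, Reach) + 4 is discarded; Churn is fixed at 10.
Reach = 2Budget + 6  [with Budget=5]  = 16
Installs = 3Reach - Budget - 2  [with Reach=16, Budget=5]  = 41
LTV = min(Churn, Installs) + 5  [with Churn=10, Installs=41]  = 15
Without intervention: Reach = 2Budget + 6  [with Budget=5]  = 16; Installs = 3Reach - Budget - 2  [with Reach=16, Budget=5]  = 41; Churn = min(Budget, Reach) + 4  [with Budget=5, Reach=16]  = 9; LTV = min(Churn, Installs) + 5  [with Churn=9, Installs=41]  = 14.
Change = 15 − 14 = 1.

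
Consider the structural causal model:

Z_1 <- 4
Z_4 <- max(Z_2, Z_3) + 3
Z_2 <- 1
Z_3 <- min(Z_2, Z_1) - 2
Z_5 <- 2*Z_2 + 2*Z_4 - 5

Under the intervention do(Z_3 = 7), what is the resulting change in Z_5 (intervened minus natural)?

12

do(Z_3=7) replaces the equation Z_3 <- min(Z_2, Z_1) - 2 with the constant Z_3 = 7.
Z_4 = max(Z_2, Z_3) + 3  [with Z_2=1, Z_3=7]  = 10
Z_5 = 2*Z_2 + 2*Z_4 - 5  [with Z_2=1, Z_4=10]  = 17
Without intervention: Z_3 = min(Z_2, Z_1) - 2  [with Z_2=1, Z_1=4]  = -1; Z_4 = max(Z_2, Z_3) + 3  [with Z_2=1, Z_3=-1]  = 4; Z_5 = 2*Z_2 + 2*Z_4 - 5  [with Z_2=1, Z_4=4]  = 5.
Change = 17 − 5 = 12.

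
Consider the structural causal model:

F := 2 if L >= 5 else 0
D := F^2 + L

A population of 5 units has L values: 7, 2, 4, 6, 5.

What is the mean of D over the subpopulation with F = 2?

10

Conditioning on F=2 selects the 3 unit(s) with L ∈ {7, 6, 5}. Their D values: 11, 10, 9. Mean = 10.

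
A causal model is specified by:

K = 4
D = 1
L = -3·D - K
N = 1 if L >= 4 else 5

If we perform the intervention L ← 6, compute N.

1

The intervention breaks the incoming arrows to L: L = -3·D - K no longer applies, and L = 6.
N = 1 if L >= 4 else 5  [with L=6]  = 1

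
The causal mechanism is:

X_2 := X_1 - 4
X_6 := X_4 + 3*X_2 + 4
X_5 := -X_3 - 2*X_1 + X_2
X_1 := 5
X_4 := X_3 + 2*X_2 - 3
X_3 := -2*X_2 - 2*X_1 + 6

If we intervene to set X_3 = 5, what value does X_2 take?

1

Under do(X_3=5), the mechanism X_3 := -2*X_2 - 2*X_1 + 6 is discarded; X_3 is fixed at 5.
Since X_2 is not a descendant of the intervened variable, it is unaffected.
X_2 = X_1 - 4  [with X_1=5]  = 1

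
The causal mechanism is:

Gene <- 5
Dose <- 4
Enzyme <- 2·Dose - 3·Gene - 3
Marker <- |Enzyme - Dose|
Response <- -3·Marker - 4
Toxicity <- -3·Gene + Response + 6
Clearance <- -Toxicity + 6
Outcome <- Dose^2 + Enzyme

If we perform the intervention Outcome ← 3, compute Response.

-46

do(Outcome=3) replaces the equation Outcome <- Dose^2 + Enzyme with the constant Outcome = 3.
Response is not downstream of the intervention, so its value is determined by the original equations.
Enzyme = 2·Dose - 3·Gene - 3  [with Dose=4, Gene=5]  = -10
Marker = |Enzyme - Dose|  [with Enzyme=-10, Dose=4]  = 14
Response = -3·Marker - 4  [with Marker=14]  = -46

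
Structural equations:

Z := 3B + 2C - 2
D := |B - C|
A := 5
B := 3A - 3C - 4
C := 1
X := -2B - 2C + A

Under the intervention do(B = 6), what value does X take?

-9

do(B=6) replaces the equation B := 3A - 3C - 4 with the constant B = 6.
X = -2B - 2C + A  [with B=6, C=1, A=5]  = -9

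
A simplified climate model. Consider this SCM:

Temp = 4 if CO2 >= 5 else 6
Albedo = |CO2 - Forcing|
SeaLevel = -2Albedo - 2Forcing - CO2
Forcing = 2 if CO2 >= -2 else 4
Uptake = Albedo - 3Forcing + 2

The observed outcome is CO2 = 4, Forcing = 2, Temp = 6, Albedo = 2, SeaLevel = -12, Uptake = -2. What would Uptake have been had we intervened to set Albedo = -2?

-6

Under do(Albedo=-2), the mechanism Albedo = |CO2 - Forcing| is discarded; Albedo is fixed at -2.
Forcing = 2 if CO2 >= -2 else 4  [with CO2=4]  = 2
Uptake = Albedo - 3Forcing + 2  [with Albedo=-2, Forcing=2]  = -6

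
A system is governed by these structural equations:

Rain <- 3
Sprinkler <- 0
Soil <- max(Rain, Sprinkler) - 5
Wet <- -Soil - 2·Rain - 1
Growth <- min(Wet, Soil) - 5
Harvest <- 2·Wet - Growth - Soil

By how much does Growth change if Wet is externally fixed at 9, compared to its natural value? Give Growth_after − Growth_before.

3

Intervening sets Wet = 9 and removes its equation (Wet <- -Soil - 2·Rain - 1).
Soil = max(Rain, Sprinkler) - 5  [with Rain=3, Sprinkler=0]  = -2
Growth = min(Wet, Soil) - 5  [with Wet=9, Soil=-2]  = -7
Without intervention: Soil = max(Rain, Sprinkler) - 5  [with Rain=3, Sprinkler=0]  = -2; Wet = -Soil - 2·Rain - 1  [with Soil=-2, Rain=3]  = -5; Growth = min(Wet, Soil) - 5  [with Wet=-5, Soil=-2]  = -10.
Change = -7 − (-10) = 3.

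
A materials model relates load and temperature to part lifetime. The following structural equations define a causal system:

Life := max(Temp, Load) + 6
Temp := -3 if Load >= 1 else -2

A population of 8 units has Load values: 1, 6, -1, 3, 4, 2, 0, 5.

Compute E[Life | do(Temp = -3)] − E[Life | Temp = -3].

-1

do(Temp=-3) breaks Temp's dependence on Load. With Temp=-3 fixed, Life across the units is 7, 12, 5, 9, 10, 8, 6, 11, mean 8.5.
Observing Temp=-3 restricts to units where Temp's equation naturally yields -3: Load ∈ {1, 6, 3, 4, 2, 5}. In that subpopulation Life = 7, 12, 9, 10, 8, 11, mean 9.5.
Difference = 8.5 − 9.5 = -1.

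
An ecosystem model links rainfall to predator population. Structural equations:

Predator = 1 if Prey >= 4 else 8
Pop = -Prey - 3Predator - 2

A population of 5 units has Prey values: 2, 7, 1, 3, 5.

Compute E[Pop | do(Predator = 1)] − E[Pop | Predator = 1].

2.4

The intervention sets Predator=1 in all 5 units regardless of Prey. Recomputing Pop per unit gives -7, -12, -6, -8, -10; average -8.6.
Observing Predator=1 restricts to units where Predator's equation naturally yields 1: Prey ∈ {7, 5}. In that subpopulation Pop = -12, -10, mean -11.
Difference = -8.6 − (-11) = 2.4.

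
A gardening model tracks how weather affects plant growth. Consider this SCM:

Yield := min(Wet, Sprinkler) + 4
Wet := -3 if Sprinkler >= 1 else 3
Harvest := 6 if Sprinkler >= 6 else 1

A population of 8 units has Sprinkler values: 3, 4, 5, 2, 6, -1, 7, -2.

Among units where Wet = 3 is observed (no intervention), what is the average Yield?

Observing Wet=3 restricts to units where Wet's equation naturally yields 3: Sprinkler ∈ {-1, -2}. In that subpopulation Yield = 3, 2, mean 2.5.

2.5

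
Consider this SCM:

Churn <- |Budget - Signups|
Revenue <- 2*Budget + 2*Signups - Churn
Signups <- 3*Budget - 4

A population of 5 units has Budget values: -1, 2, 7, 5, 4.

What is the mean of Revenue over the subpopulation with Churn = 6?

2

E[Revenue|Churn=6] averages over only the 2 units with Churn=6 (Budget = -1, 5): Revenue = -22, 26, mean 2.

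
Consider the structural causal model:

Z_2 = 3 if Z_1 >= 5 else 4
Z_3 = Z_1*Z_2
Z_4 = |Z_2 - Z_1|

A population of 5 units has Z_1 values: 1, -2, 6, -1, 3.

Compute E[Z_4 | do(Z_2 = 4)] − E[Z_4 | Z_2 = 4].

Every unit gets Z_2=4 under the intervention. Z_4 values become 3, 6, 2, 5, 1; E[Z_4|do(Z_2=4)] = 3.4.
E[Z_4|Z_2=4] averages over only the 4 units with Z_2=4 (Z_1 = 1, -2, -1, 3): Z_4 = 3, 6, 5, 1, mean 3.75.
Difference = 3.4 − 3.75 = -0.35.

-0.35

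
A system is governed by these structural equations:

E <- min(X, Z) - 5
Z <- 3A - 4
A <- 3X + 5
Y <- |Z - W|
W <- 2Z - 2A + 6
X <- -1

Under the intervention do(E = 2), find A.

2

The intervention breaks the incoming arrows to E: E <- min(X, Z) - 5 no longer applies, and E = 2.
Since A is not a descendant of the intervened variable, it is unaffected.
A = 3X + 5  [with X=-1]  = 2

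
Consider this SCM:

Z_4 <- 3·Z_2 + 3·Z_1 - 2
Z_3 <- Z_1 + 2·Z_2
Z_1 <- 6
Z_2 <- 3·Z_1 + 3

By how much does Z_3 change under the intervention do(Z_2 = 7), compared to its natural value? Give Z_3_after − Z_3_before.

-28

The intervention breaks the incoming arrows to Z_2: Z_2 <- 3·Z_1 + 3 no longer applies, and Z_2 = 7.
Z_3 = Z_1 + 2·Z_2  [with Z_1=6, Z_2=7]  = 20
Without intervention: Z_2 = 3·Z_1 + 3  [with Z_1=6]  = 21; Z_3 = Z_1 + 2·Z_2  [with Z_1=6, Z_2=21]  = 48.
Change = 20 − 48 = -28.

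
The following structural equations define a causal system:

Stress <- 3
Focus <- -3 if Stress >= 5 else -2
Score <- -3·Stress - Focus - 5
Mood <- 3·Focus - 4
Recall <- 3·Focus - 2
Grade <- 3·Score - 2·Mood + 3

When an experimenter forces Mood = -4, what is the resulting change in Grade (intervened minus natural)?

-12

Under do(Mood=-4), the mechanism Mood <- 3·Focus - 4 is discarded; Mood is fixed at -4.
Focus = -3 if Stress >= 5 else -2  [with Stress=3]  = -2
Score = -3·Stress - Focus - 5  [with Stress=3, Focus=-2]  = -12
Grade = 3·Score - 2·Mood + 3  [with Score=-12, Mood=-4]  = -25
Without intervention: Focus = -3 if Stress >= 5 else -2  [with Stress=3]  = -2; Score = -3·Stress - Focus - 5  [with Stress=3, Focus=-2]  = -12; Mood = 3·Focus - 4  [with Focus=-2]  = -10; Grade = 3·Score - 2·Mood + 3  [with Score=-12, Mood=-10]  = -13.
Change = -25 − (-13) = -12.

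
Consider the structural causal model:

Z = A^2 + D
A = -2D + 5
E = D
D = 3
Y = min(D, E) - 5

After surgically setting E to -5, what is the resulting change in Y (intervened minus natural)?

Intervening sets E = -5 and removes its equation (E = D).
Y = min(D, E) - 5  [with D=3, E=-5]  = -10
Without intervention: E = D  [with D=3]  = 3; Y = min(D, E) - 5  [with D=3, E=3]  = -2.
Change = -10 − (-2) = -8.

-8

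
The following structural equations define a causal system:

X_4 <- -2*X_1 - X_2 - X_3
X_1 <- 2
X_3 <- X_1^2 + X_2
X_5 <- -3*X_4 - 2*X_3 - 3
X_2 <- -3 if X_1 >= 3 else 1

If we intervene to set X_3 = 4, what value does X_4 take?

The intervention breaks the incoming arrows to X_3: X_3 <- X_1^2 + X_2 no longer applies, and X_3 = 4.
X_2 = -3 if X_1 >= 3 else 1  [with X_1=2]  = 1
X_4 = -2*X_1 - X_2 - X_3  [with X_1=2, X_2=1, X_3=4]  = -9

-9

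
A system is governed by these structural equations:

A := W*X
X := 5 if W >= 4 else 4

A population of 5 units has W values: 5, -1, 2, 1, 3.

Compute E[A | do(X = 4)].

The intervention sets X=4 in all 5 units regardless of W. Recomputing A per unit gives 20, -4, 8, 4, 12; average 8.

8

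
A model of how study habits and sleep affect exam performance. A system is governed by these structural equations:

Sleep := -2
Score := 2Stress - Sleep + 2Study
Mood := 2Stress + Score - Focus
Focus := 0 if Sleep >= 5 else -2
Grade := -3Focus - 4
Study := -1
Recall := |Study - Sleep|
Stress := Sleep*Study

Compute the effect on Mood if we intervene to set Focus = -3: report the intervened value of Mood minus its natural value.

1

Under do(Focus=-3), the mechanism Focus := 0 if Sleep >= 5 else -2 is discarded; Focus is fixed at -3.
Stress = Sleep*Study  [with Sleep=-2, Study=-1]  = 2
Score = 2Stress - Sleep + 2Study  [with Stress=2, Sleep=-2, Study=-1]  = 4
Mood = 2Stress + Score - Focus  [with Stress=2, Score=4, Focus=-3]  = 11
Without intervention: Stress = Sleep*Study  [with Sleep=-2, Study=-1]  = 2; Focus = 0 if Sleep >= 5 else -2  [with Sleep=-2]  = -2; Score = 2Stress - Sleep + 2Study  [with Stress=2, Sleep=-2, Study=-1]  = 4; Mood = 2Stress + Score - Focus  [with Stress=2, Score=4, Focus=-2]  = 10.
Change = 11 − 10 = 1.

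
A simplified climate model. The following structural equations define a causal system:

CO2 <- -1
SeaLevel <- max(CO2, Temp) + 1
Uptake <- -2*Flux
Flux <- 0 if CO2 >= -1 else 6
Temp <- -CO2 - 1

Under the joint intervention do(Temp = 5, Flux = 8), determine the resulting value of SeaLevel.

The joint intervention fixes Temp = 5, Flux = 8, removing each variable's own equation.
SeaLevel = max(CO2, Temp) + 1  [with CO2=-1, Temp=5]  = 6

6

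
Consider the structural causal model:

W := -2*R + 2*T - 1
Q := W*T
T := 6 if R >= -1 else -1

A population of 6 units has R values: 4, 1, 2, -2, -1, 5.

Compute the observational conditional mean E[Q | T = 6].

Conditioning on T=6 selects the 5 unit(s) with R ∈ {4, 1, 2, -1, 5}. Their Q values: 18, 54, 42, 78, 6. Mean = 39.6.

39.6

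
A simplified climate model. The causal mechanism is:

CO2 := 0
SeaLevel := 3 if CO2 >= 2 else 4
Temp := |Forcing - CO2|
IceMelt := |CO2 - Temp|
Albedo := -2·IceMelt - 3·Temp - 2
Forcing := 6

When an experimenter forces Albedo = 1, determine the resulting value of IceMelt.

The intervention breaks the incoming arrows to Albedo: Albedo := -2·IceMelt - 3·Temp - 2 no longer applies, and Albedo = 1.
Since IceMelt is not a descendant of the intervened variable, it is unaffected.
Temp = |Forcing - CO2|  [with Forcing=6, CO2=0]  = 6
IceMelt = |CO2 - Temp|  [with CO2=0, Temp=6]  = 6

6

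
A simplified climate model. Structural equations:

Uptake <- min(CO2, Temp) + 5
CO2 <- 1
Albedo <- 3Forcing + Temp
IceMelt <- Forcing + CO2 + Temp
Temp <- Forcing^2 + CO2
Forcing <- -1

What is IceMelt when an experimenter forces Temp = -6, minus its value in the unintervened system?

The intervention breaks the incoming arrows to Temp: Temp <- Forcing^2 + CO2 no longer applies, and Temp = -6.
IceMelt = Forcing + CO2 + Temp  [with Forcing=-1, CO2=1, Temp=-6]  = -6
Without intervention: Temp = Forcing^2 + CO2  [with Forcing=-1, CO2=1]  = 2; IceMelt = Forcing + CO2 + Temp  [with Forcing=-1, CO2=1, Temp=2]  = 2.
Change = -6 − 2 = -8.

-8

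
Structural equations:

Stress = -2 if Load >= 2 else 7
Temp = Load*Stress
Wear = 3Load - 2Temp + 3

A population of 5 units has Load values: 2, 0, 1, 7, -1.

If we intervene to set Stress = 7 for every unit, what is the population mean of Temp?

Under do(Stress=7), Stress's equation is replaced by Stress=7 for every unit. Per-unit Temp: 14, 0, 7, 49, -7. Mean = 12.6.

12.6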